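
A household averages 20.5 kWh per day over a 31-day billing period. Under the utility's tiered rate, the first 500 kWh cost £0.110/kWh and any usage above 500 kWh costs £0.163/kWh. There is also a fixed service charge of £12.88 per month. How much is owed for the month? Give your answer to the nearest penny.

£89.97

Usage = 20.5 kWh/day × 31 days = 635.5 kWh
First 500 kWh × £0.110 = £55.00
Remaining 135.5 kWh × £0.163 = £22.09
Energy charge = £77.09; + service £12.88 = £89.97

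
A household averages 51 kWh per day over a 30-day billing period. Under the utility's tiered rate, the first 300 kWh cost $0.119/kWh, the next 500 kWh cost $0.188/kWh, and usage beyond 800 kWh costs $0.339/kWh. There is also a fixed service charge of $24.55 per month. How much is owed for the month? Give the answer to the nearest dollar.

$402

Usage = 51 kWh/day × 30 days = 1530 kWh
First 300 kWh × $0.119 = $35.70
Next 500 kWh × $0.188 = $94.00
Remaining 730 kWh × $0.339 = $247.47
Energy charge = $377.17; + service $24.55 = $401.72 ≈ $402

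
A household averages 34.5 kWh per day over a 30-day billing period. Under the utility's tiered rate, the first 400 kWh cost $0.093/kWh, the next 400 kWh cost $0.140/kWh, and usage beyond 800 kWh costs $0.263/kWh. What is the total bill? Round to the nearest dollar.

$155

Usage = 34.5 kWh/day × 30 days = 1035 kWh
First 400 kWh × $0.093 = $37.20
Next 400 kWh × $0.140 = $56.00
Remaining 235 kWh × $0.263 = $61.80
Total = $155.00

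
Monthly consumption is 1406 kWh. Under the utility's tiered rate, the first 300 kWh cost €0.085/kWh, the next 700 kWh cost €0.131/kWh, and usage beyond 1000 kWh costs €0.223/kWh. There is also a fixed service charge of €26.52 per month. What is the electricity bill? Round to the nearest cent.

First 300 kWh × €0.085 = €25.50
Next 700 kWh × €0.131 = €91.70
Remaining 406 kWh × €0.223 = €90.54
Energy charge = €207.74; + service €26.52 = €234.26

€234.26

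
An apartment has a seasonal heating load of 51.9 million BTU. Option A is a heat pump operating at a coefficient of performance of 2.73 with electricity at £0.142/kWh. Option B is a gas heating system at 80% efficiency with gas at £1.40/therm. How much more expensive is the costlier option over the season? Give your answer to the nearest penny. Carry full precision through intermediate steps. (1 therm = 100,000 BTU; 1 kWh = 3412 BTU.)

Heat load = 51.9 × 10⁶ BTU = 51,900,000 BTU
Gas: input = 51,900,000 / 0.80 = 64,875,000 BTU = 648.8 therm → 648.8 × £1.40 = £908.25
Heat pump: 51,900,000 BTU / 3412 = 15,210 kWh heat; / 2.73 = 5,572 kWh in → × £0.142 = £791.20
Difference = |£908.25 − £791.20| = £117.05

£117.05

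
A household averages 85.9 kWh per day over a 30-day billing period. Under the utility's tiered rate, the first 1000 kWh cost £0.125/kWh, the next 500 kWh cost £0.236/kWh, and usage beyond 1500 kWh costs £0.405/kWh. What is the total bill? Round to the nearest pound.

Usage = 85.9 kWh/day × 30 days = 2577 kWh
First 1000 kWh × £0.125 = £125.00
Next 500 kWh × £0.236 = £118.00
Remaining 1077 kWh × £0.405 = £436.19
Total = £679.18 ≈ £679

£679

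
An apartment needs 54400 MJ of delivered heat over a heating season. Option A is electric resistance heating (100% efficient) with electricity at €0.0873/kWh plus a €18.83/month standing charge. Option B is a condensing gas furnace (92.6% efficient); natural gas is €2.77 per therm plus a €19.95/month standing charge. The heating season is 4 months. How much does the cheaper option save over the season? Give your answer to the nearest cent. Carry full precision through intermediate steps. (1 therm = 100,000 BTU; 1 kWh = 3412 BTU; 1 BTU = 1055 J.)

€227.62

Heat load = 54400 MJ = 54,400,000,000 J / 1055 = 51,563,981 BTU
Gas: input = 51,563,981 / 0.926 = 55,684,645 BTU = 556.8 therm → 556.8 × €2.77 = €1,542.46; + 4 × €19.95 standing = €1,622.26
Electric: 51,563,981 BTU / 3412 = 15,110 kWh → × €0.0873 = €1,319.32; + 4 × €18.83 standing = €1,394.64
Difference = |€1,622.26 − €1,394.64| = €227.62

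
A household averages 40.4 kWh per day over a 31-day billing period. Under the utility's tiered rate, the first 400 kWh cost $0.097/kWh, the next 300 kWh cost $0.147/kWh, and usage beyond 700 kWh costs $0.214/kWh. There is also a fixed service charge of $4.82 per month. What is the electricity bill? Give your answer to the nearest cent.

$205.93

Usage = 40.4 kWh/day × 31 days = 1252.4 kWh
First 400 kWh × $0.097 = $38.80
Next 300 kWh × $0.147 = $44.10
Remaining 552.4 kWh × $0.214 = $118.21
Energy charge = $201.11; + service $4.82 = $205.93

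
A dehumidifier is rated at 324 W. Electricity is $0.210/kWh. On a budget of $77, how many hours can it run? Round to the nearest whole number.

1132 h

Energy budget = $77 / $0.210 per kWh = 366.7 kWh = 366,667 Wh
Runtime = 366,667 Wh / 324 W = 1,132 h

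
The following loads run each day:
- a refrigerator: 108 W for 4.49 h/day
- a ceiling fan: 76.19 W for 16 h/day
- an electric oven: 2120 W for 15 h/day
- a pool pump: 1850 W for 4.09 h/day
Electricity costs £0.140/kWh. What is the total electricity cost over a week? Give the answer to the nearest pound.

£40

refrigerator: 108 W × 4.49 h × 7 d = 3,394 Wh = 3.394 kWh
ceiling fan: 76.19 W × 16 h × 7 d = 8,533 Wh = 8.533 kWh
electric oven: 2120 W × 15 h × 7 d = 222,600 Wh = 222.6 kWh
pool pump: 1850 W × 4.09 h × 7 d = 52,966 Wh = 52.97 kWh
Total energy = 3.394 + 8.533 + 222.6 + 52.97 = 287.5 kWh
Cost = 287.5 kWh × £0.140 = £40.25 ≈ £40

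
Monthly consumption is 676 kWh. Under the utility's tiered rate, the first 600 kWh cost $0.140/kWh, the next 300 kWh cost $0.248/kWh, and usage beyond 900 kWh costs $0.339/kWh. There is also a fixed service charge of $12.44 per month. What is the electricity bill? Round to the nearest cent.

$115.29

First 600 kWh × $0.140 = $84.00
Next 76 kWh × $0.248 = $18.85
Remaining tier: 0 kWh (not reached)
Energy charge = $102.85; + service $12.44 = $115.29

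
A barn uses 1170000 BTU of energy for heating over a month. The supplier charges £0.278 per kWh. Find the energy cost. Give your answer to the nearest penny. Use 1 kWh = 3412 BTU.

1170000 BTU × (0.00029308 kWh/BTU) = 342.9 kWh
Cost = 342.9 kWh × £0.278/kWh = £95.33

£95.33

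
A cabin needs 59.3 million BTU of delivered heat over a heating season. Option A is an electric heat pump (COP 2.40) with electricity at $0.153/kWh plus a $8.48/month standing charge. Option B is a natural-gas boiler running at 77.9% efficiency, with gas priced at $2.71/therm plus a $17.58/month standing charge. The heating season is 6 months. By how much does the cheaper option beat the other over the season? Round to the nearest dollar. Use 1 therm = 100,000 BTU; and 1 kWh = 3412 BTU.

Heat load = 59.3 × 10⁶ BTU = 59,300,000 BTU
Gas: input = 59,300,000 / 0.779 = 76,123,235 BTU = 761.2 therm → 761.2 × $2.71 = $2,062.94; + 6 × $17.58 standing = $2,168.42
Heat pump: 59,300,000 BTU / 3412 = 17,380 kWh heat; / 2.40 = 7,242 kWh in → × $0.153 = $1,107.96; + 6 × $8.48 standing = $1,158.84
Difference = |$2,168.42 − $1,158.84| = $1,009.58 ≈ $1010

$1010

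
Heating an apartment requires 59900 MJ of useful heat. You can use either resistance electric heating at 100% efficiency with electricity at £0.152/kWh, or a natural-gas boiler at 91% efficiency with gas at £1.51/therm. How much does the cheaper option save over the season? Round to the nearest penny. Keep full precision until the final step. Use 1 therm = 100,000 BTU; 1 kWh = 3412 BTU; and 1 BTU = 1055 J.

Heat load = 59900 MJ = 59,900,000,000 J / 1055 = 56,777,251 BTU
Gas: input = 56,777,251 / 0.91 = 62,392,584 BTU = 623.9 therm → 623.9 × £1.51 = £942.13
Electric: 56,777,251 BTU / 3412 = 16,640 kWh → × £0.152 = £2,529.35
Difference = |£942.13 − £2,529.35| = £1,587.22

£1587.22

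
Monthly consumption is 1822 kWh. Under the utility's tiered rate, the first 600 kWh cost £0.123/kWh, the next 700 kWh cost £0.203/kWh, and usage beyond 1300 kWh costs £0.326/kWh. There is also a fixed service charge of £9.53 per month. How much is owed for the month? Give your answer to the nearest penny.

First 600 kWh × £0.123 = £73.80
Next 700 kWh × £0.203 = £142.10
Remaining 522 kWh × £0.326 = £170.17
Energy charge = £386.07; + service £9.53 = £395.60

£395.60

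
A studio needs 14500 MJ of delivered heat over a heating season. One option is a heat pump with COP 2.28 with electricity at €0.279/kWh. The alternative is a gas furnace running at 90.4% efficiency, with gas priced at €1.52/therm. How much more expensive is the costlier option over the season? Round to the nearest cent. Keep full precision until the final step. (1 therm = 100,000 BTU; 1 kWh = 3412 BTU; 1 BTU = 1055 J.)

Heat load = 14500 MJ = 14,500,000,000 J / 1055 = 13,744,076 BTU
Gas: input = 13,744,076 / 0.904 = 15,203,624 BTU = 152 therm → 152 × €1.52 = €231.10
Heat pump: 13,744,076 BTU / 3412 = 4,028 kWh heat; / 2.28 = 1,767 kWh in → × €0.279 = €492.92
Difference = |€231.10 − €492.92| = €261.82

€261.82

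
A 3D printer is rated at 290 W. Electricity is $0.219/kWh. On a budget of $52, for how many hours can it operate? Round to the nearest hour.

819 h

Energy budget = $52 / $0.219 per kWh = 237.4 kWh = 237,443 Wh
Runtime = 237,443 Wh / 290 W = 818.8 h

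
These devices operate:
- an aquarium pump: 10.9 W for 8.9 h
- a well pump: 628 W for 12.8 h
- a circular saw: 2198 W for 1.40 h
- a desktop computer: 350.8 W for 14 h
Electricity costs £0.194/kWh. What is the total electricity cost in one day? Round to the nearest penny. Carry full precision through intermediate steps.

aquarium pump: 10.9 W × 8.9 h = 97 Wh = 0.09701 kWh
well pump: 628 W × 12.8 h = 8,038 Wh = 8.038 kWh
circular saw: 2198 W × 1.40 h = 3,077 Wh = 3.077 kWh
desktop computer: 350.8 W × 14 h = 4,911 Wh = 4.911 kWh
Total energy = 0.09701 + 8.038 + 3.077 + 4.911 = 16.12 kWh
Cost = 16.12 kWh × £0.194 = £3.13

£3.13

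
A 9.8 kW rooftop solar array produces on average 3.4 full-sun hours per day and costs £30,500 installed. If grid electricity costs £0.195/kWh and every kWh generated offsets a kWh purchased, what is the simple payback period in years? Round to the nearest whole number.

13 years

Daily generation = 9.8 kW × 3.4 h = 33.32 kWh
Annual generation = 33.32 × 365 = 12162 kWh
Annual savings = 12162 × £0.195 = £2,371.55
Payback = £30,500 / £2,371.55 = 12.9 years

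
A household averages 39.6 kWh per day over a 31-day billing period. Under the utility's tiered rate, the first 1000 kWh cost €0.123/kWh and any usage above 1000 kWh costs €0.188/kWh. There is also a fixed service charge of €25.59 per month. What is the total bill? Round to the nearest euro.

Usage = 39.6 kWh/day × 31 days = 1227.6 kWh
First 1000 kWh × €0.123 = €123.00
Remaining 227.6 kWh × €0.188 = €42.79
Energy charge = €165.79; + service €25.59 = €191.38 ≈ €191

€191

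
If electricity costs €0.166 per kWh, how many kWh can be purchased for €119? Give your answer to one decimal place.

716.9 kWh

€119 / €0.166 per kWh = 716.9 kWh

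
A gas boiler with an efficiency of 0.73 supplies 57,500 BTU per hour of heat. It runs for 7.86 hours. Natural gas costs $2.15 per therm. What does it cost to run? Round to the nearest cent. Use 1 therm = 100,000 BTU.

$13.31

Heat delivered = 57,500 BTU/h × 7.86 h = 451,950 BTU
Gas input = 451,950 / 0.73 = 619,110 BTU
= 619,110 / 100,000 = 6.191 therm
Cost = 6.191 × $2.15/therm = $13.31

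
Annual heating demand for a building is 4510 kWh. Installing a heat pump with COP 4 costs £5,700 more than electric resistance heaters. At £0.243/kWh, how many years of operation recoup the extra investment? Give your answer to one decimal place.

Resistance: 4510 kWh × £0.243 = £1,095.93/yr
Heat pump: 4510 / 4 = 1128 kWh in → × £0.243 = £273.98/yr
Annual savings = £821.95
Payback = £5,700 / £821.95 = 6.93 years

6.9 years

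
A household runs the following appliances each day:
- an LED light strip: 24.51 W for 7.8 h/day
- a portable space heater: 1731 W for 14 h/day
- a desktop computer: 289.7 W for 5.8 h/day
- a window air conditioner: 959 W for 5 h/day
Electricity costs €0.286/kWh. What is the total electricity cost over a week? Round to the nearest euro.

€62

LED light strip: 24.51 W × 7.8 h × 7 d = 1,338 Wh = 1.338 kWh
portable space heater: 1731 W × 14 h × 7 d = 169,638 Wh = 169.6 kWh
desktop computer: 289.7 W × 5.8 h × 7 d = 11,762 Wh = 11.76 kWh
window air conditioner: 959 W × 5 h × 7 d = 33,565 Wh = 33.56 kWh
Total energy = 1.338 + 169.6 + 11.76 + 33.56 = 216.3 kWh
Cost = 216.3 kWh × €0.286 = €61.86 ≈ €62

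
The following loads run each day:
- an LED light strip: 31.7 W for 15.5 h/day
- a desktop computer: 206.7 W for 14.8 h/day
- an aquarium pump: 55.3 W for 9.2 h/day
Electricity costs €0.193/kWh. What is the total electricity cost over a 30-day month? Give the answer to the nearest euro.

LED light strip: 31.7 W × 15.5 h × 30 d = 14,740 Wh = 14.74 kWh
desktop computer: 206.7 W × 14.8 h × 30 d = 91,775 Wh = 91.77 kWh
aquarium pump: 55.3 W × 9.2 h × 30 d = 15,263 Wh = 15.26 kWh
Total energy = 14.74 + 91.77 + 15.26 = 121.8 kWh
Cost = 121.8 kWh × €0.193 = €23.50 ≈ €24

€24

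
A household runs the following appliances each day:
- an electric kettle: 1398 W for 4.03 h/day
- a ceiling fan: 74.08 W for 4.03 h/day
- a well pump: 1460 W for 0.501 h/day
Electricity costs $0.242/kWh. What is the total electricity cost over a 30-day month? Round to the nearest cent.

$48.38

electric kettle: 1398 W × 4.03 h × 30 d = 169,018 Wh = 169 kWh
ceiling fan: 74.08 W × 4.03 h × 30 d = 8,956 Wh = 8.956 kWh
well pump: 1460 W × 0.501 h × 30 d = 21,944 Wh = 21.94 kWh
Total energy = 169 + 8.956 + 21.94 = 199.9 kWh
Cost = 199.9 kWh × $0.242 = $48.38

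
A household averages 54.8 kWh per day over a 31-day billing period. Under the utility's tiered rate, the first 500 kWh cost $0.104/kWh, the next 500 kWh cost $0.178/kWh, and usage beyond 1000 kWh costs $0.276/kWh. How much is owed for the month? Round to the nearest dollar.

Usage = 54.8 kWh/day × 31 days = 1698.8 kWh
First 500 kWh × $0.104 = $52.00
Next 500 kWh × $0.178 = $89.00
Remaining 698.8 kWh × $0.276 = $192.87
Total = $333.87 ≈ $334

$334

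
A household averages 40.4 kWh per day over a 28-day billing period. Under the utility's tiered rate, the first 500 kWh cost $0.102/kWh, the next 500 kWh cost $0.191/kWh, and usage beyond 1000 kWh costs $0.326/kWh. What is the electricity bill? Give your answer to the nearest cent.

Usage = 40.4 kWh/day × 28 days = 1131.2 kWh
First 500 kWh × $0.102 = $51.00
Next 500 kWh × $0.191 = $95.50
Remaining 131.2 kWh × $0.326 = $42.77
Total = $189.27

$189.27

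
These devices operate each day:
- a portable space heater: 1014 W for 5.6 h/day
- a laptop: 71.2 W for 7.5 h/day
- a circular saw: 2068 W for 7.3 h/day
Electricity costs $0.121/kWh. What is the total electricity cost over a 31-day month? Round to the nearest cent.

portable space heater: 1014 W × 5.6 h × 31 d = 176,030 Wh = 176 kWh
laptop: 71.2 W × 7.5 h × 31 d = 16,554 Wh = 16.55 kWh
circular saw: 2068 W × 7.3 h × 31 d = 467,988 Wh = 468 kWh
Total energy = 176 + 16.55 + 468 = 660.6 kWh
Cost = 660.6 kWh × $0.121 = $79.93

$79.93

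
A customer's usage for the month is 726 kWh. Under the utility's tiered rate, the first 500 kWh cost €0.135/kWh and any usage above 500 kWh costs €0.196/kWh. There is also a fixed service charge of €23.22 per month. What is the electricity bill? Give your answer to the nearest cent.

First 500 kWh × €0.135 = €67.50
Remaining 226 kWh × €0.196 = €44.30
Energy charge = €111.80; + service €23.22 = €135.02

€135.02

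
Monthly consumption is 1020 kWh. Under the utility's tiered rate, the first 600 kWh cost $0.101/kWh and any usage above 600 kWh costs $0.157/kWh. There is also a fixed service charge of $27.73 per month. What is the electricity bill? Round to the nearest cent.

$154.27

First 600 kWh × $0.101 = $60.60
Remaining 420 kWh × $0.157 = $65.94
Energy charge = $126.54; + service $27.73 = $154.27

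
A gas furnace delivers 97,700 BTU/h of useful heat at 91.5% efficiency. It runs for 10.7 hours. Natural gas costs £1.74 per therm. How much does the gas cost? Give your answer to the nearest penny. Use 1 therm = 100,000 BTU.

Heat delivered = 97,700 BTU/h × 10.7 h = 1,045,390 BTU
Gas input = 1,045,390 / 0.915 = 1,142,503 BTU
= 1,142,503 / 100,000 = 11.43 therm
Cost = 11.43 × £1.74/therm = £19.88

£19.88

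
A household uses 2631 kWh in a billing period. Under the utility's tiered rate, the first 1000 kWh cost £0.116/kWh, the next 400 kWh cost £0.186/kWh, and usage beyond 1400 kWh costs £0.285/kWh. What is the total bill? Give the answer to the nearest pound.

£541

First 1000 kWh × £0.116 = £116.00
Next 400 kWh × £0.186 = £74.40
Remaining 1231 kWh × £0.285 = £350.83
Total = £541.24 ≈ £541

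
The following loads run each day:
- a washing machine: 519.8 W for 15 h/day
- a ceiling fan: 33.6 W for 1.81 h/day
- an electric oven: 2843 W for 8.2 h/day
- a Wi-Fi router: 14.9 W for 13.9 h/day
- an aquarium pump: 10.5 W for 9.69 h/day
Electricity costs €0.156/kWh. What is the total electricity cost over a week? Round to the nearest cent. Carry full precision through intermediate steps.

€34.38

washing machine: 519.8 W × 15 h × 7 d = 54,579 Wh = 54.58 kWh
ceiling fan: 33.6 W × 1.81 h × 7 d = 426 Wh = 0.4257 kWh
electric oven: 2843 W × 8.2 h × 7 d = 163,188 Wh = 163.2 kWh
Wi-Fi router: 14.9 W × 13.9 h × 7 d = 1,450 Wh = 1.45 kWh
aquarium pump: 10.5 W × 9.69 h × 7 d = 712 Wh = 0.7122 kWh
Total energy = 54.58 + 0.4257 + 163.2 + 1.45 + 0.7122 = 220.4 kWh
Cost = 220.4 kWh × €0.156 = €34.38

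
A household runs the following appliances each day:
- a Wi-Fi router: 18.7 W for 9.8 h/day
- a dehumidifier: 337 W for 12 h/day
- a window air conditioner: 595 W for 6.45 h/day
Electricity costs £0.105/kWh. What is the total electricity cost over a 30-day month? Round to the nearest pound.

Wi-Fi router: 18.7 W × 9.8 h × 30 d = 5,498 Wh = 5.498 kWh
dehumidifier: 337 W × 12 h × 30 d = 121,320 Wh = 121.3 kWh
window air conditioner: 595 W × 6.45 h × 30 d = 115,132 Wh = 115.1 kWh
Total energy = 5.498 + 121.3 + 115.1 = 242 kWh
Cost = 242 kWh × £0.105 = £25.40 ≈ £25

£25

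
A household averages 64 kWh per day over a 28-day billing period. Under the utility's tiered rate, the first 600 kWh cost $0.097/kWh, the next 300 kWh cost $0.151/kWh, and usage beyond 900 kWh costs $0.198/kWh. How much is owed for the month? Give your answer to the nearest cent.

$280.12

Usage = 64 kWh/day × 28 days = 1792 kWh
First 600 kWh × $0.097 = $58.20
Next 300 kWh × $0.151 = $45.30
Remaining 892 kWh × $0.198 = $176.62
Total = $280.12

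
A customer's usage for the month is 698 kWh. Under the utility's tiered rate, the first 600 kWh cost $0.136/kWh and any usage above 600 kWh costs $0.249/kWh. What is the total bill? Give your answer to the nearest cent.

First 600 kWh × $0.136 = $81.60
Remaining 98 kWh × $0.249 = $24.40
Total = $106.00

$106.00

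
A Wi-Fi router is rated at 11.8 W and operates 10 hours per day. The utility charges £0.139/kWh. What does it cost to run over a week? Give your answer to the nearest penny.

£0.11

Energy = 11.8 W × 10 h/day × 7 days = 826 Wh = 0.826 kWh
Cost = 0.826 kWh × £0.139/kWh = £0.11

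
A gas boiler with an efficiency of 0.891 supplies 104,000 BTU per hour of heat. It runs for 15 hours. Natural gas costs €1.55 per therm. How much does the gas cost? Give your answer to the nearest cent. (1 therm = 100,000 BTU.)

€27.14

Heat delivered = 104,000 BTU/h × 15 h = 1,560,000 BTU
Gas input = 1,560,000 / 0.891 = 1,750,842 BTU
= 1,750,842 / 100,000 = 17.51 therm
Cost = 17.51 × €1.55/therm = €27.14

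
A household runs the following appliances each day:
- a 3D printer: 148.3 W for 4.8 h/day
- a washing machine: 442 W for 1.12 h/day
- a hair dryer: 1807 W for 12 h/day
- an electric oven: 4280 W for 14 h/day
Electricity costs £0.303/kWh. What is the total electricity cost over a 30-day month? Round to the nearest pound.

3D printer: 148.3 W × 4.8 h × 30 d = 21,355 Wh = 21.36 kWh
washing machine: 442 W × 1.12 h × 30 d = 14,851 Wh = 14.85 kWh
hair dryer: 1807 W × 12 h × 30 d = 650,520 Wh = 650.5 kWh
electric oven: 4280 W × 14 h × 30 d = 1,797,600 Wh = 1,798 kWh
Total energy = 21.36 + 14.85 + 650.5 + 1,798 = 2,484 kWh
Cost = 2,484 kWh × £0.303 = £752.75 ≈ £753

£753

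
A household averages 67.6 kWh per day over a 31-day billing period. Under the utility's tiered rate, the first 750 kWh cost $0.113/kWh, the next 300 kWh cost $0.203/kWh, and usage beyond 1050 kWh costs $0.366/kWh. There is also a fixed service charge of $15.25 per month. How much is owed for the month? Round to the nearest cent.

Usage = 67.6 kWh/day × 31 days = 2095.6 kWh
First 750 kWh × $0.113 = $84.75
Next 300 kWh × $0.203 = $60.90
Remaining 1045.6 kWh × $0.366 = $382.69
Energy charge = $528.34; + service $15.25 = $543.59

$543.59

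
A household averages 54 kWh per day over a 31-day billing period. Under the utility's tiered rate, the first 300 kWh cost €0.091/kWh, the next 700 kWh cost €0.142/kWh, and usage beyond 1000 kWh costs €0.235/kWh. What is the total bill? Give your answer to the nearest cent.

Usage = 54 kWh/day × 31 days = 1674 kWh
First 300 kWh × €0.091 = €27.30
Next 700 kWh × €0.142 = €99.40
Remaining 674 kWh × €0.235 = €158.39
Total = €285.09

€285.09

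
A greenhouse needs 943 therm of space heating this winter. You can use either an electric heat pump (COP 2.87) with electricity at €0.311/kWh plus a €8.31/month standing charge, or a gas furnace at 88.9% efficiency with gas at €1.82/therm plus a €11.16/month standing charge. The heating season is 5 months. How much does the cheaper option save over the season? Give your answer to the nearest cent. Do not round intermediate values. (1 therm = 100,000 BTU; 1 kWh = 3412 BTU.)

Heat load = 943 therm × 100,000 = 94,300,000 BTU
Gas: input = 94,300,000 / 0.889 = 106,074,241 BTU = 1,061 therm → 1,061 × €1.82 = €1,930.55; + 5 × €11.16 standing = €1,986.35
Heat pump: 94,300,000 BTU / 3412 = 27,640 kWh heat; / 2.87 = 9,630 kWh in → × €0.311 = €2,994.89; + 5 × €8.31 standing = €3,036.44
Difference = |€1,986.35 − €3,036.44| = €1,050.09

€1050.09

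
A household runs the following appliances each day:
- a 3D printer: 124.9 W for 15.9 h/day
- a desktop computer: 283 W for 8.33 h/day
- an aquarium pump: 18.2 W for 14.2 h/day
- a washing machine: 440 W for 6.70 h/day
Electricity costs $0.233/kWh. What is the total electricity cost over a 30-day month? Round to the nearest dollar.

3D printer: 124.9 W × 15.9 h × 30 d = 59,577 Wh = 59.58 kWh
desktop computer: 283 W × 8.33 h × 30 d = 70,722 Wh = 70.72 kWh
aquarium pump: 18.2 W × 14.2 h × 30 d = 7,753 Wh = 7.753 kWh
washing machine: 440 W × 6.70 h × 30 d = 88,440 Wh = 88.44 kWh
Total energy = 59.58 + 70.72 + 7.753 + 88.44 = 226.5 kWh
Cost = 226.5 kWh × $0.233 = $52.77 ≈ $53

$53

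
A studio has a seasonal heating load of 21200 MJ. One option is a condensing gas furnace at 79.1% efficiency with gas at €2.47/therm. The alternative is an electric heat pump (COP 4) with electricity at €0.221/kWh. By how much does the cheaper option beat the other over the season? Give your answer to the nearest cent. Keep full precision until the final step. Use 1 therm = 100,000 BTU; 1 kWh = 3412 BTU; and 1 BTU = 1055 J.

€302.09

Heat load = 21200 MJ = 21,200,000,000 J / 1055 = 20,094,787 BTU
Gas: input = 20,094,787 / 0.791 = 25,404,282 BTU = 254 therm → 254 × €2.47 = €627.49
Heat pump: 20,094,787 BTU / 3412 = 5,889 kWh heat; / 4 = 1,472 kWh in → × €0.221 = €325.39
Difference = |€627.49 − €325.39| = €302.09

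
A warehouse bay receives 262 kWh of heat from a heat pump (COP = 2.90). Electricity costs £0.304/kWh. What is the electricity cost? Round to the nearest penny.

£27.46

Electrical input = 262 kWh / 2.90 = 90.34 kWh
Cost = 90.34 × £0.304/kWh = £27.46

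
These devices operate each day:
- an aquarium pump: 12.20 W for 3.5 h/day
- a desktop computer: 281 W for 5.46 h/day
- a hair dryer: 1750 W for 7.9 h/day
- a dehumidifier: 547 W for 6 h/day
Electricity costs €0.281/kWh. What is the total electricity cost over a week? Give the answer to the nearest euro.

aquarium pump: 12.20 W × 3.5 h × 7 d = 299 Wh = 0.2989 kWh
desktop computer: 281 W × 5.46 h × 7 d = 10,740 Wh = 10.74 kWh
hair dryer: 1750 W × 7.9 h × 7 d = 96,775 Wh = 96.78 kWh
dehumidifier: 547 W × 6 h × 7 d = 22,974 Wh = 22.97 kWh
Total energy = 0.2989 + 10.74 + 96.78 + 22.97 = 130.8 kWh
Cost = 130.8 kWh × €0.281 = €36.75 ≈ €37

€37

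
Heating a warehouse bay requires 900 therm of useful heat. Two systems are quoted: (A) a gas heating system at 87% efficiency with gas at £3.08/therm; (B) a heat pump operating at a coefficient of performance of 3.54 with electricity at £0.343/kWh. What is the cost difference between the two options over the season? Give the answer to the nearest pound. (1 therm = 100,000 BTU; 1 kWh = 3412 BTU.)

£630

Heat load = 900 therm × 100,000 = 90,000,000 BTU
Gas: input = 90,000,000 / 0.87 = 103,448,276 BTU = 1,034 therm → 1,034 × £3.08 = £3,186.21
Heat pump: 90,000,000 BTU / 3412 = 26,380 kWh heat; / 3.54 = 7,451 kWh in → × £0.343 = £2,555.79
Difference = |£3,186.21 − £2,555.79| = £630.42 ≈ £630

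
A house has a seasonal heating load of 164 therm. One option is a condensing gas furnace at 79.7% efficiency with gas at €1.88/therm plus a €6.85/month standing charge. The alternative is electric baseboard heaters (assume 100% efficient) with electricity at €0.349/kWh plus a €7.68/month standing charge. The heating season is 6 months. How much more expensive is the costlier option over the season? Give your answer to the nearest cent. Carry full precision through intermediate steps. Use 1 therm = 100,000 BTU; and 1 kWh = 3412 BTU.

€1295.62

Heat load = 164 therm × 100,000 = 16,400,000 BTU
Gas: input = 16,400,000 / 0.797 = 20,577,164 BTU = 205.8 therm → 205.8 × €1.88 = €386.85; + 6 × €6.85 standing = €427.95
Electric: 16,400,000 BTU / 3412 = 4,807 kWh → × €0.349 = €1,677.49; + 6 × €7.68 standing = €1,723.57
Difference = |€427.95 − €1,723.57| = €1,295.62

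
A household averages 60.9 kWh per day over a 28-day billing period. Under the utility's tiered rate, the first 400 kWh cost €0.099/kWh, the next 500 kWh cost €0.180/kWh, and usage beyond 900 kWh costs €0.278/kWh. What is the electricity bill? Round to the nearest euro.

Usage = 60.9 kWh/day × 28 days = 1705.2 kWh
First 400 kWh × €0.099 = €39.60
Next 500 kWh × €0.180 = €90.00
Remaining 805.2 kWh × €0.278 = €223.85
Total = €353.45 ≈ €353

€353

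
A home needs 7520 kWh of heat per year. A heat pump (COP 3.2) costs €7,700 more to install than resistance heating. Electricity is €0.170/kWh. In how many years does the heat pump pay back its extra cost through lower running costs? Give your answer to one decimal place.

8.8 years

Resistance: 7520 kWh × €0.170 = €1,278.40/yr
Heat pump: 7520 / 3.2 = 2350 kWh in → × €0.170 = €399.50/yr
Annual savings = €878.90
Payback = €7,700 / €878.90 = 8.76 years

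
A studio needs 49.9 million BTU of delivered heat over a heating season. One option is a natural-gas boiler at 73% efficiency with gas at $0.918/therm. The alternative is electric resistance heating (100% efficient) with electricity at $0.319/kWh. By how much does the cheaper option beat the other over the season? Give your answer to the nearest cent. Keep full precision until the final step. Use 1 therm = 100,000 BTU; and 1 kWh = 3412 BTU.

$4037.82

Heat load = 49.9 × 10⁶ BTU = 49,900,000 BTU
Gas: input = 49,900,000 / 0.73 = 68,356,164 BTU = 683.6 therm → 683.6 × $0.918 = $627.51
Electric: 49,900,000 BTU / 3412 = 14,620 kWh → × $0.319 = $4,665.33
Difference = |$627.51 − $4,665.33| = $4,037.82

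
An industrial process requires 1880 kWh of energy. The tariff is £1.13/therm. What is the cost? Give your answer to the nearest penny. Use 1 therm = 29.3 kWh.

1880 kWh × (0.03413 therm/kWh) = 64.16 therm
Cost = 64.16 therm × £1.13/therm = £72.51

£72.51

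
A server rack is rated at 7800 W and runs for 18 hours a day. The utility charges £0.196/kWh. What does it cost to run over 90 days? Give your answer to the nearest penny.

Energy = 7800 W × 18 h/day × 90 days = 12,636,000 Wh = 12,640 kWh
Cost = 12,640 kWh × £0.196/kWh = £2,476.66

£2476.66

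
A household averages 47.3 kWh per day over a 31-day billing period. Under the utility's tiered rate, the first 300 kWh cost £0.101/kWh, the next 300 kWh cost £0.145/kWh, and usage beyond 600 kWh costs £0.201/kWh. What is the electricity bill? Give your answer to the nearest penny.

£247.93

Usage = 47.3 kWh/day × 31 days = 1466.3 kWh
First 300 kWh × £0.101 = £30.30
Next 300 kWh × £0.145 = £43.50
Remaining 866.3 kWh × £0.201 = £174.13
Total = £247.93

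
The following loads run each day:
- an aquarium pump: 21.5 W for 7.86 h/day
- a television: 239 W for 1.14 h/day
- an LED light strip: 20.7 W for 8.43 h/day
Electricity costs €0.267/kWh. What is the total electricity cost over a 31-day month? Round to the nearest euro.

€5

aquarium pump: 21.5 W × 7.86 h × 31 d = 5,239 Wh = 5.239 kWh
television: 239 W × 1.14 h × 31 d = 8,446 Wh = 8.446 kWh
LED light strip: 20.7 W × 8.43 h × 31 d = 5,410 Wh = 5.41 kWh
Total energy = 5.239 + 8.446 + 5.41 = 19.09 kWh
Cost = 19.09 kWh × €0.267 = €5.10 ≈ €5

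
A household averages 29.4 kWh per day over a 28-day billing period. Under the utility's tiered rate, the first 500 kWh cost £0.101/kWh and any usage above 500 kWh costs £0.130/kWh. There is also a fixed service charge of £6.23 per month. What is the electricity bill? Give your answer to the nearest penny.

£98.75

Usage = 29.4 kWh/day × 28 days = 823.2 kWh
First 500 kWh × £0.101 = £50.50
Remaining 323.2 kWh × £0.130 = £42.02
Energy charge = £92.52; + service £6.23 = £98.75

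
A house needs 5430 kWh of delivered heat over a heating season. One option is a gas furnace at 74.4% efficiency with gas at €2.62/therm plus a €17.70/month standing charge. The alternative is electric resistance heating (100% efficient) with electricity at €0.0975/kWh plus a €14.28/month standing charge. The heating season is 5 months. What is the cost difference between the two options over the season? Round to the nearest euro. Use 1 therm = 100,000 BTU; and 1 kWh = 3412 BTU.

Heat load = 5430 kWh × 3412 = 18,527,160 BTU
Gas: input = 18,527,160 / 0.744 = 24,902,097 BTU = 249 therm → 249 × €2.62 = €652.43; + 5 × €17.70 standing = €740.93
Electric: 18,527,160 BTU / 3412 = 5,430 kWh → × €0.0975 = €529.43; + 5 × €14.28 standing = €600.83
Difference = |€740.93 − €600.83| = €140.11 ≈ €140

€140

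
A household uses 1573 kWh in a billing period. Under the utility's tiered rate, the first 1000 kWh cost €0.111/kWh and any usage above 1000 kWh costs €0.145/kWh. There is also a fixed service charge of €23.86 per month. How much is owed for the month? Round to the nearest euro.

€218

First 1000 kWh × €0.111 = €111.00
Remaining 573 kWh × €0.145 = €83.08
Energy charge = €194.08; + service €23.86 = €217.94 ≈ €218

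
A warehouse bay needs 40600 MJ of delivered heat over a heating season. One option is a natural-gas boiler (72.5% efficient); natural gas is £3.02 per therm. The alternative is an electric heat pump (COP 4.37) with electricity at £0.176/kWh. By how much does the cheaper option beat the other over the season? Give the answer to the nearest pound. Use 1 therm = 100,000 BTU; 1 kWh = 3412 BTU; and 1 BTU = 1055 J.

£1149

Heat load = 40600 MJ = 40,600,000,000 J / 1055 = 38,483,412 BTU
Gas: input = 38,483,412 / 0.725 = 53,080,569 BTU = 530.8 therm → 530.8 × £3.02 = £1,603.03
Heat pump: 38,483,412 BTU / 3412 = 11,280 kWh heat; / 4.37 = 2,581 kWh in → × £0.176 = £454.25
Difference = |£1,603.03 − £454.25| = £1,148.78 ≈ £1149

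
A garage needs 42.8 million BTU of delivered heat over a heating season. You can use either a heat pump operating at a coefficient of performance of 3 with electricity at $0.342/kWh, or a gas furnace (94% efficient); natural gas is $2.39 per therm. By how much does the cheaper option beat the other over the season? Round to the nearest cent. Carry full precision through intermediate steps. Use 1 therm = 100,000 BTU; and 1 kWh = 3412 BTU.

$341.80

Heat load = 42.8 × 10⁶ BTU = 42,800,000 BTU
Gas: input = 42,800,000 / 0.94 = 45,531,915 BTU = 455.3 therm → 455.3 × $2.39 = $1,088.21
Heat pump: 42,800,000 BTU / 3412 = 12,540 kWh heat; / 3 = 4,181 kWh in → × $0.342 = $1,430.01
Difference = |$1,088.21 − $1,430.01| = $341.80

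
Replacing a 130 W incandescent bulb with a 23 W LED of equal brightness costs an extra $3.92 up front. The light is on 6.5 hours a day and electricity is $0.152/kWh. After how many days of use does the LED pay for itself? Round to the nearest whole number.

37 days

Power saved = 130 − 23 = 107 W
Daily energy saved = 107 W × 6.5 h = 695.5 Wh = 0.6955 kWh
Daily savings = 0.6955 × $0.152 = $0.1057
Payback = $3.92 / $0.1057 per day = 37.08 days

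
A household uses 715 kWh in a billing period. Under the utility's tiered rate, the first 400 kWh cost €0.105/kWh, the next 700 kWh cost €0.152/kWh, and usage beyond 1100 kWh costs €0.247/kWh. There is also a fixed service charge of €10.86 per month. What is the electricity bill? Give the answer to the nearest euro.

First 400 kWh × €0.105 = €42.00
Next 315 kWh × €0.152 = €47.88
Remaining tier: 0 kWh (not reached)
Energy charge = €89.88; + service €10.86 = €100.74 ≈ €101

€101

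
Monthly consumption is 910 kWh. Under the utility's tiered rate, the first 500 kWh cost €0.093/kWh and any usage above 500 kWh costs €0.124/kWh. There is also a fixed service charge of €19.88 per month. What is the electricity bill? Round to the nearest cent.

First 500 kWh × €0.093 = €46.50
Remaining 410 kWh × €0.124 = €50.84
Energy charge = €97.34; + service €19.88 = €117.22

€117.22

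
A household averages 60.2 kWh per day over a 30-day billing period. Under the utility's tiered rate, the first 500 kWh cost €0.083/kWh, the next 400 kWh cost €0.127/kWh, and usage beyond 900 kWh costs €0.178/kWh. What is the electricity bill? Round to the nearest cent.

Usage = 60.2 kWh/day × 30 days = 1806 kWh
First 500 kWh × €0.083 = €41.50
Next 400 kWh × €0.127 = €50.80
Remaining 906 kWh × €0.178 = €161.27
Total = €253.57

€253.57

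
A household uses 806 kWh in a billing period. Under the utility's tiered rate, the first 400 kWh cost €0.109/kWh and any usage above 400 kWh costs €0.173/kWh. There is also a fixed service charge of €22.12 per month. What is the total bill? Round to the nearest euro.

First 400 kWh × €0.109 = €43.60
Remaining 406 kWh × €0.173 = €70.24
Energy charge = €113.84; + service €22.12 = €135.96 ≈ €136

€136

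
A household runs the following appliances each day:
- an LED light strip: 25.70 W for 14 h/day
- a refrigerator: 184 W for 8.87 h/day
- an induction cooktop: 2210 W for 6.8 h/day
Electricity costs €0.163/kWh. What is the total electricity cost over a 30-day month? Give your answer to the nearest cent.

LED light strip: 25.70 W × 14 h × 30 d = 10,794 Wh = 10.79 kWh
refrigerator: 184 W × 8.87 h × 30 d = 48,962 Wh = 48.96 kWh
induction cooktop: 2210 W × 6.8 h × 30 d = 450,840 Wh = 450.8 kWh
Total energy = 10.79 + 48.96 + 450.8 = 510.6 kWh
Cost = 510.6 kWh × €0.163 = €83.23

€83.23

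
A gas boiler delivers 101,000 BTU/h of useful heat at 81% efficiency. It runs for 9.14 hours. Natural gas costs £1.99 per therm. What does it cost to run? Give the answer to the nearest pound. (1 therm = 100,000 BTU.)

Heat delivered = 101,000 BTU/h × 9.14 h = 923,140 BTU
Gas input = 923,140 / 0.81 = 1,139,679 BTU
= 1,139,679 / 100,000 = 11.4 therm
Cost = 11.4 × £1.99/therm = £22.68 ≈ £23

£23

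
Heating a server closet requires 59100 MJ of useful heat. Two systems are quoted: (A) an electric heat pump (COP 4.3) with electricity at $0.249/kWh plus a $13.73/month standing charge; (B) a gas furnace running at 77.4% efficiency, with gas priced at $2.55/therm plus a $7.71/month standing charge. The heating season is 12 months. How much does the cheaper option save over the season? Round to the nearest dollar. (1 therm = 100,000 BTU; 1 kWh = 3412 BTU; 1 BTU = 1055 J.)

Heat load = 59100 MJ = 59,100,000,000 J / 1055 = 56,018,957 BTU
Gas: input = 56,018,957 / 0.774 = 72,375,914 BTU = 723.8 therm → 723.8 × $2.55 = $1,845.59; + 12 × $7.71 standing = $1,938.11
Heat pump: 56,018,957 BTU / 3412 = 16,420 kWh heat; / 4.3 = 3,818 kWh in → × $0.249 = $950.73; + 12 × $13.73 standing = $1,115.49
Difference = |$1,938.11 − $1,115.49| = $822.62 ≈ $823

$823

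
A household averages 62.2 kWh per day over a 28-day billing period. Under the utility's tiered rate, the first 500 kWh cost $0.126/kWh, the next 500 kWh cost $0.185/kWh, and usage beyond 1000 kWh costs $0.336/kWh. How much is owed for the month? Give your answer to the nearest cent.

Usage = 62.2 kWh/day × 28 days = 1741.6 kWh
First 500 kWh × $0.126 = $63.00
Next 500 kWh × $0.185 = $92.50
Remaining 741.6 kWh × $0.336 = $249.18
Total = $404.68

$404.68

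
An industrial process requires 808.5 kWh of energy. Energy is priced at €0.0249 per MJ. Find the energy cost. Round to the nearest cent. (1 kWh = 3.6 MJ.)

€72.47

808.5 kWh × (3.6 MJ/kWh) = 2,911 MJ
Cost = 2,911 MJ × €0.0249/MJ = €72.47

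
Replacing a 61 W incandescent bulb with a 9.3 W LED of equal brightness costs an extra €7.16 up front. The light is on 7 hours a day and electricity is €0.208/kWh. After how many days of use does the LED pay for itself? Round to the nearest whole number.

Power saved = 61 − 9.3 = 51.7 W
Daily energy saved = 51.7 W × 7 h = 361.9 Wh = 0.3619 kWh
Daily savings = 0.3619 × €0.208 = €0.0753
Payback = €7.16 / €0.0753 per day = 95.12 days

95 days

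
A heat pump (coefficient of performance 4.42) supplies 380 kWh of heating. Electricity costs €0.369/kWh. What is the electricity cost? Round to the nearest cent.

€31.72

Electrical input = 380 kWh / 4.42 = 85.97 kWh
Cost = 85.97 × €0.369/kWh = €31.72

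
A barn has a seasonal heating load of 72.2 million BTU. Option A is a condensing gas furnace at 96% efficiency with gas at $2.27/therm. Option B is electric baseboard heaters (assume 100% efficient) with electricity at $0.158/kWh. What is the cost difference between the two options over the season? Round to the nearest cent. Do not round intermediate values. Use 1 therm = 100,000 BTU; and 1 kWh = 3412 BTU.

Heat load = 72.2 × 10⁶ BTU = 72,200,000 BTU
Gas: input = 72,200,000 / 0.96 = 75,208,333 BTU = 752.1 therm → 752.1 × $2.27 = $1,707.23
Electric: 72,200,000 BTU / 3412 = 21,160 kWh → × $0.158 = $3,343.38
Difference = |$1,707.23 − $3,343.38| = $1,636.15

$1636.15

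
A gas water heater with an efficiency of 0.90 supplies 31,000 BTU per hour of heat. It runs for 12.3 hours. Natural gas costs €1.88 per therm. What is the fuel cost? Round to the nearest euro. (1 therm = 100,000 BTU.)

€8

Heat delivered = 31,000 BTU/h × 12.3 h = 381,300 BTU
Gas input = 381,300 / 0.90 = 423,667 BTU
= 423,667 / 100,000 = 4.237 therm
Cost = 4.237 × €1.88/therm = €7.96 ≈ €8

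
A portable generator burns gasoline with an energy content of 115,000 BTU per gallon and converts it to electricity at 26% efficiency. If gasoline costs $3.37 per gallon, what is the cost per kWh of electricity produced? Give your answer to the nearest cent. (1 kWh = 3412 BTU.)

Electrical output per gallon = 115,000 BTU × 0.26 / 3412 BTU/kWh = 8.763 kWh
Cost per kWh = $3.37 / 8.763 kWh = $0.385

$0.38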